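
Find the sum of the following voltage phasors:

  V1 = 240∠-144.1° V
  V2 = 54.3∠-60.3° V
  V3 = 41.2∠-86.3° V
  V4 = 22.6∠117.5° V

Step 1 — Convert each phasor to rectangular form:
  V1 = 240·(cos(-144.1°) + j·sin(-144.1°)) = -194.4 - j140.7 V
  V2 = 54.3·(cos(-60.3°) + j·sin(-60.3°)) = 26.9 - j47.17 V
  V3 = 41.2·(cos(-86.3°) + j·sin(-86.3°)) = 2.659 - j41.11 V
  V4 = 22.6·(cos(117.5°) + j·sin(117.5°)) = -10.44 + j20.05 V
Step 2 — Sum components: V_total = -175.3 - j209 V.
Step 3 — Convert to polar: |V_total| = 272.7 V, ∠V_total = -130.0°.

V_total = 272.7∠-130.0° V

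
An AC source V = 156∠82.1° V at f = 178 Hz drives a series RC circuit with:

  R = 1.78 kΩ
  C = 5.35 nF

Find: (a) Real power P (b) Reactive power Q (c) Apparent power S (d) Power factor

Step 1 — Angular frequency: ω = 2π·f = 2π·178 = 1118 rad/s.
Step 2 — Component impedances:
  R: Z = R = 1780 Ω
  C: Z = 1/(jωC) = -j/(ω·C) = 0 - j1.671e+05 Ω
Step 3 — Series combination: Z_total = R + C = 1780 - j1.671e+05 Ω = 1.671e+05∠-89.4° Ω.
Step 4 — Source phasor: V = 156∠82.1° V = 21.44 + j154.5 V.
Step 5 — Current: I = V / Z = -0.0009231 + j0.0001381 A = 0.0009334∠171.5° A.
Step 6 — Complex power: S = V·I* = 0.001551 - j0.1456 VA.
Step 7 — Real power: P = Re(S) = 0.001551 W.
Step 8 — Reactive power: Q = Im(S) = -0.1456 VAR.
Step 9 — Apparent power: |S| = 0.1456 VA.
Step 10 — Power factor: PF = P/|S| = 0.01065 (leading).

(a) P = 0.001551 W  (b) Q = -0.1456 VAR  (c) S = 0.1456 VA  (d) PF = 0.01065 (leading)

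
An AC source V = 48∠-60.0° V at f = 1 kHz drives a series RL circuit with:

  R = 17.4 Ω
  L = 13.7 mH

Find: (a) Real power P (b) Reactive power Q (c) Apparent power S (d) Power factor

Step 1 — Angular frequency: ω = 2π·f = 2π·1000 = 6283 rad/s.
Step 2 — Component impedances:
  R: Z = R = 17.4 Ω
  L: Z = jωL = j·6283·0.0137 = 0 + j86.08 Ω
Step 3 — Series combination: Z_total = R + L = 17.4 + j86.08 Ω = 87.82∠78.6° Ω.
Step 4 — Source phasor: V = 48∠-60.0° V = 24 - j41.57 V.
Step 5 — Current: I = V / Z = -0.4098 - j0.3617 A = 0.5466∠-138.6° A.
Step 6 — Complex power: S = V·I* = 5.198 + j25.72 VA.
Step 7 — Real power: P = Re(S) = 5.198 W.
Step 8 — Reactive power: Q = Im(S) = 25.72 VAR.
Step 9 — Apparent power: |S| = 26.24 VA.
Step 10 — Power factor: PF = P/|S| = 0.1981 (lagging).

(a) P = 5.198 W  (b) Q = 25.72 VAR  (c) S = 26.24 VA  (d) PF = 0.1981 (lagging)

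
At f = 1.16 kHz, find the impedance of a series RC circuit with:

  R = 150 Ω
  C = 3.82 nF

Step 1 — Angular frequency: ω = 2π·f = 2π·1160 = 7288 rad/s.
Step 2 — Component impedances:
  R: Z = R = 150 Ω
  C: Z = 1/(jωC) = -j/(ω·C) = 0 - j3.592e+04 Ω
Step 3 — Series combination: Z_total = R + C = 150 - j3.592e+04 Ω = 3.592e+04∠-89.8° Ω.

Z = 150 - j3.592e+04 Ω = 3.592e+04∠-89.8° Ω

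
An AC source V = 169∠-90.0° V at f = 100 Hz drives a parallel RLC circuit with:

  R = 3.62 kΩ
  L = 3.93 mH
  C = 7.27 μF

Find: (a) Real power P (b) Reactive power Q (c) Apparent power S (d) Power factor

Step 1 — Angular frequency: ω = 2π·f = 2π·100 = 628.3 rad/s.
Step 2 — Component impedances:
  R: Z = R = 3620 Ω
  L: Z = jωL = j·628.3·0.00393 = 0 + j2.469 Ω
  C: Z = 1/(jωC) = -j/(ω·C) = 0 - j218.9 Ω
Step 3 — Parallel combination: 1/Z_total = 1/R + 1/L + 1/C; Z_total = 0.001723 + j2.497 Ω = 2.497∠90.0° Ω.
Step 4 — Source phasor: V = 169∠-90.0° V = 0 - j169 V.
Step 5 — Current: I = V / Z = -67.67 - j0.04669 A = 67.67∠-180.0° A.
Step 6 — Complex power: S = V·I* = 7.89 + j1.144e+04 VA.
Step 7 — Real power: P = Re(S) = 7.89 W.
Step 8 — Reactive power: Q = Im(S) = 1.144e+04 VAR.
Step 9 — Apparent power: |S| = 1.144e+04 VA.
Step 10 — Power factor: PF = P/|S| = 0.0006899 (lagging).

(a) P = 7.89 W  (b) Q = 1.144e+04 VAR  (c) S = 1.144e+04 VA  (d) PF = 0.0006899 (lagging)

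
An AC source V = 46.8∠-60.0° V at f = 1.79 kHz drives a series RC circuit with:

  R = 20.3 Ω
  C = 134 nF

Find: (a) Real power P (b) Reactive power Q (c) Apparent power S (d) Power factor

Step 1 — Angular frequency: ω = 2π·f = 2π·1790 = 1.125e+04 rad/s.
Step 2 — Component impedances:
  R: Z = R = 20.3 Ω
  C: Z = 1/(jωC) = -j/(ω·C) = 0 - j663.5 Ω
Step 3 — Series combination: Z_total = R + C = 20.3 - j663.5 Ω = 663.8∠-88.2° Ω.
Step 4 — Source phasor: V = 46.8∠-60.0° V = 23.4 - j40.53 V.
Step 5 — Current: I = V / Z = 0.0621 + j0.03337 A = 0.0705∠28.2° A.
Step 6 — Complex power: S = V·I* = 0.1009 - j3.298 VA.
Step 7 — Real power: P = Re(S) = 0.1009 W.
Step 8 — Reactive power: Q = Im(S) = -3.298 VAR.
Step 9 — Apparent power: |S| = 3.299 VA.
Step 10 — Power factor: PF = P/|S| = 0.03058 (leading).

(a) P = 0.1009 W  (b) Q = -3.298 VAR  (c) S = 3.299 VA  (d) PF = 0.03058 (leading)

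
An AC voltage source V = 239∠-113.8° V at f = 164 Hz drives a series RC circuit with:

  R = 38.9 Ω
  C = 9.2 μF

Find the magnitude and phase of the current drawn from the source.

Step 1 — Angular frequency: ω = 2π·f = 2π·164 = 1030 rad/s.
Step 2 — Component impedances:
  R: Z = R = 38.9 Ω
  C: Z = 1/(jωC) = -j/(ω·C) = 0 - j105.5 Ω
Step 3 — Series combination: Z_total = R + C = 38.9 - j105.5 Ω = 112.4∠-69.8° Ω.
Step 4 — Source phasor: V = 239∠-113.8° V = -96.45 - j218.7 V.
Step 5 — Ohm's law: I = V / Z_total = (-96.45 - j218.7) / (38.9 - j105.5) = 1.528 - j1.478 A.
Step 6 — Convert to polar: |I| = 2.126 A, ∠I = -44.0°.

I = 2.126∠-44.0° A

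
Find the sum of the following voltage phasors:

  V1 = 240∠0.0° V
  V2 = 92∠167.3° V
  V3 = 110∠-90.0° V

Step 1 — Convert each phasor to rectangular form:
  V1 = 240·(cos(0.0°) + j·sin(0.0°)) = 240 V
  V2 = 92·(cos(167.3°) + j·sin(167.3°)) = -89.75 + j20.23 V
  V3 = 110·(cos(-90.0°) + j·sin(-90.0°)) = 0 - j110 V
Step 2 — Sum components: V_total = 150.3 - j89.77 V.
Step 3 — Convert to polar: |V_total| = 175 V, ∠V_total = -30.9°.

V_total = 175∠-30.9° V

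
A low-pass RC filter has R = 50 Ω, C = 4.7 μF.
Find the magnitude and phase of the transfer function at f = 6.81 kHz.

Step 1 — Angular frequency: ω = 2π·6810 = 4.279e+04 rad/s.
Step 2 — Transfer function: H(jω) = 1/(1 + jωRC).
Step 3 — Denominator: 1 + jωRC = 1 + j·4.279e+04·50·4.7e-06 = 1 + j10.06.
Step 4 — H = 0.009793 - j0.09848.
Step 5 — Magnitude: |H| = 0.09896 (-20.1 dB); phase: φ = -84.3°.

|H| = 0.09896 (-20.1 dB), φ = -84.3°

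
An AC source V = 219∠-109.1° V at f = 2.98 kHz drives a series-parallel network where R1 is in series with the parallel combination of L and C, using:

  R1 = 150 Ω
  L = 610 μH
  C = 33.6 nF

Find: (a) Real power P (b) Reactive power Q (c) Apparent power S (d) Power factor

Step 1 — Angular frequency: ω = 2π·f = 2π·2980 = 1.872e+04 rad/s.
Step 2 — Component impedances:
  R1: Z = R = 150 Ω
  L: Z = jωL = j·1.872e+04·0.00061 = 0 + j11.42 Ω
  C: Z = 1/(jωC) = -j/(ω·C) = 0 - j1590 Ω
Step 3 — Parallel branch: L || C = 1/(1/L + 1/C) = 0 + j11.5 Ω.
Step 4 — Series with R1: Z_total = R1 + (L || C) = 150 + j11.5 Ω = 150.4∠4.4° Ω.
Step 5 — Source phasor: V = 219∠-109.1° V = -71.66 - j206.9 V.
Step 6 — Current: I = V / Z = -0.5801 - j1.335 A = 1.456∠-113.5° A.
Step 7 — Complex power: S = V·I* = 317.9 + j24.38 VA.
Step 8 — Real power: P = Re(S) = 317.9 W.
Step 9 — Reactive power: Q = Im(S) = 24.38 VAR.
Step 10 — Apparent power: |S| = 318.8 VA.
Step 11 — Power factor: PF = P/|S| = 0.9971 (lagging).

(a) P = 317.9 W  (b) Q = 24.38 VAR  (c) S = 318.8 VA  (d) PF = 0.9971 (lagging)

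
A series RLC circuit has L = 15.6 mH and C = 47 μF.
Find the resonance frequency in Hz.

Step 1 — Resonance condition Im(Z)=0 gives ω₀ = 1/√(LC).
Step 2 — ω₀ = 1/√(0.0156·4.7e-05) = 1168 rad/s.
Step 3 — f₀ = ω₀/(2π) = 185.9 Hz.

f₀ = 185.9 Hz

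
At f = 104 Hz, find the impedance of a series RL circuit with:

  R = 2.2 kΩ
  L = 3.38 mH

Step 1 — Angular frequency: ω = 2π·f = 2π·104 = 653.5 rad/s.
Step 2 — Component impedances:
  R: Z = R = 2200 Ω
  L: Z = jωL = j·653.5·0.00338 = 0 + j2.209 Ω
Step 3 — Series combination: Z_total = R + L = 2200 + j2.209 Ω = 2200∠0.1° Ω.

Z = 2200 + j2.209 Ω = 2200∠0.1° Ω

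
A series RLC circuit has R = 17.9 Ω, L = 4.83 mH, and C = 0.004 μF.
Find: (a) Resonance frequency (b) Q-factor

Step 1 — Resonance condition Im(Z)=0 gives ω₀ = 1/√(LC).
Step 2 — ω₀ = 1/√(0.00483·4e-09) = 2.275e+05 rad/s.
Step 3 — f₀ = ω₀/(2π) = 3.621e+04 Hz.
Step 4 — Series Q: Q = ω₀L/R = 2.275e+05·0.00483/17.9 = 61.39.

(a) f₀ = 3.621e+04 Hz  (b) Q = 61.39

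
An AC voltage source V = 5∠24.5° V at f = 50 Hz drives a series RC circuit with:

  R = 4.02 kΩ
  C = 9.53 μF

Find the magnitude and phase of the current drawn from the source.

Step 1 — Angular frequency: ω = 2π·f = 2π·50 = 314.2 rad/s.
Step 2 — Component impedances:
  R: Z = R = 4020 Ω
  C: Z = 1/(jωC) = -j/(ω·C) = 0 - j334 Ω
Step 3 — Series combination: Z_total = R + C = 4020 - j334 Ω = 4034∠-4.7° Ω.
Step 4 — Source phasor: V = 5∠24.5° V = 4.55 + j2.073 V.
Step 5 — Ohm's law: I = V / Z_total = (4.55 + j2.073) / (4020 - j334) = 0.001081 + j0.0006056 A.
Step 6 — Convert to polar: |I| = 0.00124 A, ∠I = 29.2°.

I = 0.00124∠29.2° A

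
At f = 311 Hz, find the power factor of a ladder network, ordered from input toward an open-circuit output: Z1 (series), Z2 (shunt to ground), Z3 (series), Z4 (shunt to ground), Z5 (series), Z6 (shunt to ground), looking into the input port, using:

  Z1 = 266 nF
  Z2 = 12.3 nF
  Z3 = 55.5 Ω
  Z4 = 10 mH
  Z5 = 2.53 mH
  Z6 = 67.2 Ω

Step 1 — Angular frequency: ω = 2π·f = 2π·311 = 1954 rad/s.
Step 2 — Component impedances:
  Z1: Z = 1/(jωC) = -j/(ω·C) = 0 - j1924 Ω
  Z2: Z = 1/(jωC) = -j/(ω·C) = 0 - j4.161e+04 Ω
  Z3: Z = R = 55.5 Ω
  Z4: Z = jωL = j·1954·0.01 = 0 + j19.54 Ω
  Z5: Z = jωL = j·1954·0.00253 = 0 + j4.944 Ω
  Z6: Z = R = 67.2 Ω
Step 3 — Ladder network (open output): work backward from the far end, alternating series and parallel combinations. Z_in = 60.57 - j1906 Ω = 1907∠-88.2° Ω.
Step 4 — Power factor: PF = cos(φ) = Re(Z)/|Z| = 60.57/1907 = 0.03176.
Step 5 — Type: Im(Z) = -1906 ⇒ leading (phase φ = -88.2°).

PF = 0.03176 (leading, φ = -88.2°)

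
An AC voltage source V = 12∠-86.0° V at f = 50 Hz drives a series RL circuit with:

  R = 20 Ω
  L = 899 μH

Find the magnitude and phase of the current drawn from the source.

Step 1 — Angular frequency: ω = 2π·f = 2π·50 = 314.2 rad/s.
Step 2 — Component impedances:
  R: Z = R = 20 Ω
  L: Z = jωL = j·314.2·0.000899 = 0 + j0.2824 Ω
Step 3 — Series combination: Z_total = R + L = 20 + j0.2824 Ω = 20∠0.8° Ω.
Step 4 — Source phasor: V = 12∠-86.0° V = 0.8371 - j11.97 V.
Step 5 — Ohm's law: I = V / Z_total = (0.8371 - j11.97) / (20 + j0.2824) = 0.03339 - j0.599 A.
Step 6 — Convert to polar: |I| = 0.5999 A, ∠I = -86.8°.

I = 0.5999∠-86.8° A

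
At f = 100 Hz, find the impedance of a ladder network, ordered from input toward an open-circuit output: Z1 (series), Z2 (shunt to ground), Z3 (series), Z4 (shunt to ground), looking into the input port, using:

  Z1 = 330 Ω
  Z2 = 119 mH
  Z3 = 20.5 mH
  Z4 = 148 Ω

Step 1 — Angular frequency: ω = 2π·f = 2π·100 = 628.3 rad/s.
Step 2 — Component impedances:
  Z1: Z = R = 330 Ω
  Z2: Z = jωL = j·628.3·0.119 = 0 + j74.77 Ω
  Z3: Z = jωL = j·628.3·0.0205 = 0 + j12.88 Ω
  Z4: Z = R = 148 Ω
Step 3 — Ladder network (open output): work backward from the far end, alternating series and parallel combinations. Z_in = 358 + j58.21 Ω = 362.7∠9.2° Ω.

Z = 358 + j58.21 Ω = 362.7∠9.2° Ω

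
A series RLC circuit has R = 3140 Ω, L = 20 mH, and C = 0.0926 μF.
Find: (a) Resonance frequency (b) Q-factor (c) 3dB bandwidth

Step 1 — Resonance: ω₀ = 1/√(LC) = 1/√(0.02·9.26e-08) = 2.324e+04 rad/s.
Step 2 — f₀ = ω₀/(2π) = 3698 Hz.
Step 3 — Series Q: Q = ω₀L/R = 2.324e+04·0.02/3140 = 0.148.
Step 4 — Bandwidth: Δω = ω₀/Q = 1.57e+05 rad/s; BW = Δω/(2π) = 2.499e+04 Hz.

(a) f₀ = 3698 Hz  (b) Q = 0.148  (c) BW = 2.499e+04 Hz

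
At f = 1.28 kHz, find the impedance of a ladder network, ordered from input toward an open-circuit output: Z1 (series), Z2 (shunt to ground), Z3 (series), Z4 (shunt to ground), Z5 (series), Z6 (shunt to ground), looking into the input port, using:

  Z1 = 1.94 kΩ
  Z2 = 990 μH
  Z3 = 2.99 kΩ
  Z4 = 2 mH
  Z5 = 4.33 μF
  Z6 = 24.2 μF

Step 1 — Angular frequency: ω = 2π·f = 2π·1280 = 8042 rad/s.
Step 2 — Component impedances:
  Z1: Z = R = 1940 Ω
  Z2: Z = jωL = j·8042·0.00099 = 0 + j7.962 Ω
  Z3: Z = R = 2990 Ω
  Z4: Z = jωL = j·8042·0.002 = 0 + j16.08 Ω
  Z5: Z = 1/(jωC) = -j/(ω·C) = 0 - j28.72 Ω
  Z6: Z = 1/(jωC) = -j/(ω·C) = 0 - j5.138 Ω
Step 3 — Ladder network (open output): work backward from the far end, alternating series and parallel combinations. Z_in = 1940 + j7.962 Ω = 1940∠0.2° Ω.

Z = 1940 + j7.962 Ω = 1940∠0.2° Ω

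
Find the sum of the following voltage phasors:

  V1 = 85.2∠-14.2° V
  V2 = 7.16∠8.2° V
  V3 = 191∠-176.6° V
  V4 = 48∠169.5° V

Step 1 — Convert each phasor to rectangular form:
  V1 = 85.2·(cos(-14.2°) + j·sin(-14.2°)) = 82.6 - j20.9 V
  V2 = 7.16·(cos(8.2°) + j·sin(8.2°)) = 7.087 + j1.021 V
  V3 = 191·(cos(-176.6°) + j·sin(-176.6°)) = -190.7 - j11.33 V
  V4 = 48·(cos(169.5°) + j·sin(169.5°)) = -47.2 + j8.747 V
Step 2 — Sum components: V_total = -148.2 - j22.46 V.
Step 3 — Convert to polar: |V_total| = 149.9 V, ∠V_total = -171.4°.

V_total = 149.9∠-171.4° V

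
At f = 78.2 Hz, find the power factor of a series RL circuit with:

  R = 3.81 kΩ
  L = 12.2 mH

Step 1 — Angular frequency: ω = 2π·f = 2π·78.2 = 491.3 rad/s.
Step 2 — Component impedances:
  R: Z = R = 3810 Ω
  L: Z = jωL = j·491.3·0.0122 = 0 + j5.994 Ω
Step 3 — Series combination: Z_total = R + L = 3810 + j5.994 Ω = 3810∠0.1° Ω.
Step 4 — Power factor: PF = cos(φ) = Re(Z)/|Z| = 3810/3810 = 1.
Step 5 — Type: Im(Z) = 5.994 ⇒ lagging (phase φ = 0.1°).

PF = 1 (lagging, φ = 0.1°)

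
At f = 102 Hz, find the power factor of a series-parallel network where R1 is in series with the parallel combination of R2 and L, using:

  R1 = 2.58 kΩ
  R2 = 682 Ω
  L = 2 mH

Step 1 — Angular frequency: ω = 2π·f = 2π·102 = 640.9 rad/s.
Step 2 — Component impedances:
  R1: Z = R = 2580 Ω
  R2: Z = R = 682 Ω
  L: Z = jωL = j·640.9·0.002 = 0 + j1.282 Ω
Step 3 — Parallel branch: R2 || L = 1/(1/R2 + 1/L) = 0.002409 + j1.282 Ω.
Step 4 — Series with R1: Z_total = R1 + (R2 || L) = 2580 + j1.282 Ω = 2580∠0.0° Ω.
Step 5 — Power factor: PF = cos(φ) = Re(Z)/|Z| = 2580/2580 = 1.
Step 6 — Type: Im(Z) = 1.282 ⇒ lagging (phase φ = 0.0°).

PF = 1 (lagging, φ = 0.0°)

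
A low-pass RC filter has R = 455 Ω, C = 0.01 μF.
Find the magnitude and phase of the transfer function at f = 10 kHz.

Step 1 — Angular frequency: ω = 2π·1e+04 = 6.283e+04 rad/s.
Step 2 — Transfer function: H(jω) = 1/(1 + jωRC).
Step 3 — Denominator: 1 + jωRC = 1 + j·6.283e+04·455·1e-08 = 1 + j0.2859.
Step 4 — H = 0.9244 - j0.2643.
Step 5 — Magnitude: |H| = 0.9615 (-0.3 dB); phase: φ = -16.0°.

|H| = 0.9615 (-0.3 dB), φ = -16.0°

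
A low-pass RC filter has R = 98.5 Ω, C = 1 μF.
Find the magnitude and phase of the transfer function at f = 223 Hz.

Step 1 — Angular frequency: ω = 2π·223 = 1401 rad/s.
Step 2 — Transfer function: H(jω) = 1/(1 + jωRC).
Step 3 — Denominator: 1 + jωRC = 1 + j·1401·98.5·1e-06 = 1 + j0.138.
Step 4 — H = 0.9813 - j0.1354.
Step 5 — Magnitude: |H| = 0.9906 (-0.1 dB); phase: φ = -7.9°.

|H| = 0.9906 (-0.1 dB), φ = -7.9°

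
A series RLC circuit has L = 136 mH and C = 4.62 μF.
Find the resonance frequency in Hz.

Step 1 — Resonance condition Im(Z)=0 gives ω₀ = 1/√(LC).
Step 2 — ω₀ = 1/√(0.136·4.62e-06) = 1262 rad/s.
Step 3 — f₀ = ω₀/(2π) = 200.8 Hz.

f₀ = 200.8 Hz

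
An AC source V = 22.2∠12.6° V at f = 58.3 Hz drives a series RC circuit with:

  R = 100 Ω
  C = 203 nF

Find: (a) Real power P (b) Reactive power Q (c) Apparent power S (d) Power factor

Step 1 — Angular frequency: ω = 2π·f = 2π·58.3 = 366.3 rad/s.
Step 2 — Component impedances:
  R: Z = R = 100 Ω
  C: Z = 1/(jωC) = -j/(ω·C) = 0 - j1.345e+04 Ω
Step 3 — Series combination: Z_total = R + C = 100 - j1.345e+04 Ω = 1.345e+04∠-89.6° Ω.
Step 4 — Source phasor: V = 22.2∠12.6° V = 21.67 + j4.843 V.
Step 5 — Current: I = V / Z = -0.0003481 + j0.001614 A = 0.001651∠102.2° A.
Step 6 — Complex power: S = V·I* = 0.0002725 - j0.03665 VA.
Step 7 — Real power: P = Re(S) = 0.0002725 W.
Step 8 — Reactive power: Q = Im(S) = -0.03665 VAR.
Step 9 — Apparent power: |S| = 0.03665 VA.
Step 10 — Power factor: PF = P/|S| = 0.007436 (leading).

(a) P = 0.0002725 W  (b) Q = -0.03665 VAR  (c) S = 0.03665 VA  (d) PF = 0.007436 (leading)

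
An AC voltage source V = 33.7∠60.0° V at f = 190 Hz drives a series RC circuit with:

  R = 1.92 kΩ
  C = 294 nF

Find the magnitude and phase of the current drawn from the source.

Step 1 — Angular frequency: ω = 2π·f = 2π·190 = 1194 rad/s.
Step 2 — Component impedances:
  R: Z = R = 1920 Ω
  C: Z = 1/(jωC) = -j/(ω·C) = 0 - j2849 Ω
Step 3 — Series combination: Z_total = R + C = 1920 - j2849 Ω = 3436∠-56.0° Ω.
Step 4 — Source phasor: V = 33.7∠60.0° V = 16.85 + j29.19 V.
Step 5 — Ohm's law: I = V / Z_total = (16.85 + j29.19) / (1920 - j2849) = -0.004304 + j0.008814 A.
Step 6 — Convert to polar: |I| = 0.009809 A, ∠I = 116.0°.

I = 0.009809∠116.0° A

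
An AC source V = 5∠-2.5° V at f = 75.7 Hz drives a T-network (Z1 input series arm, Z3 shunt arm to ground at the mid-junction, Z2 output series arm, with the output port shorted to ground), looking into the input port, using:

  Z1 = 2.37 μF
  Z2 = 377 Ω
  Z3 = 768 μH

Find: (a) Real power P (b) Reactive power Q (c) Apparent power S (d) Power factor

Step 1 — Angular frequency: ω = 2π·f = 2π·75.7 = 475.6 rad/s.
Step 2 — Component impedances:
  Z1: Z = 1/(jωC) = -j/(ω·C) = 0 - j887.1 Ω
  Z2: Z = R = 377 Ω
  Z3: Z = jωL = j·475.6·0.000768 = 0 + j0.3653 Ω
Step 3 — With the output port shorted to ground, the output series arm Z2 runs from the junction to ground; the shunt arm Z3 also runs from the junction to ground. They appear in parallel: Z3 || Z2 = 0.0003539 + j0.3653 Ω.
Step 4 — Series with input arm Z1: Z_in = Z1 + (Z3 || Z2) = 0.0003539 - j886.7 Ω = 886.7∠-90.0° Ω.
Step 5 — Source phasor: V = 5∠-2.5° V = 4.995 - j0.2181 V.
Step 6 — Current: I = V / Z = 0.000246 + j0.005633 A = 0.005639∠87.5° A.
Step 7 — Complex power: S = V·I* = 1.125e-08 - j0.02819 VA.
Step 8 — Real power: P = Re(S) = 1.125e-08 W.
Step 9 — Reactive power: Q = Im(S) = -0.02819 VAR.
Step 10 — Apparent power: |S| = 0.02819 VA.
Step 11 — Power factor: PF = P/|S| = 3.991e-07 (leading).

(a) P = 1.125e-08 W  (b) Q = -0.02819 VAR  (c) S = 0.02819 VA  (d) PF = 3.991e-07 (leading)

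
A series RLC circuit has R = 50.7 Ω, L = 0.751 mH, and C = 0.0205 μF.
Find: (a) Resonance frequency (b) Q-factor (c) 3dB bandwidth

Step 1 — Resonance: ω₀ = 1/√(LC) = 1/√(0.000751·2.05e-08) = 2.549e+05 rad/s.
Step 2 — f₀ = ω₀/(2π) = 4.056e+04 Hz.
Step 3 — Series Q: Q = ω₀L/R = 2.549e+05·0.000751/50.7 = 3.775.
Step 4 — Bandwidth: Δω = ω₀/Q = 6.751e+04 rad/s; BW = Δω/(2π) = 1.074e+04 Hz.

(a) f₀ = 4.056e+04 Hz  (b) Q = 3.775  (c) BW = 1.074e+04 Hz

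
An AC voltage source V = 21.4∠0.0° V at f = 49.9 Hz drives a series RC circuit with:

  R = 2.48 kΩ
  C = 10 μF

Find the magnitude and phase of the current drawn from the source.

Step 1 — Angular frequency: ω = 2π·f = 2π·49.9 = 313.5 rad/s.
Step 2 — Component impedances:
  R: Z = R = 2480 Ω
  C: Z = 1/(jωC) = -j/(ω·C) = 0 - j318.9 Ω
Step 3 — Series combination: Z_total = R + C = 2480 - j318.9 Ω = 2500∠-7.3° Ω.
Step 4 — Source phasor: V = 21.4∠0.0° V = 21.4 V.
Step 5 — Ohm's law: I = V / Z_total = (21.4) / (2480 - j318.9) = 0.008489 + j0.001092 A.
Step 6 — Convert to polar: |I| = 0.008559 A, ∠I = 7.3°.

I = 0.008559∠7.3° A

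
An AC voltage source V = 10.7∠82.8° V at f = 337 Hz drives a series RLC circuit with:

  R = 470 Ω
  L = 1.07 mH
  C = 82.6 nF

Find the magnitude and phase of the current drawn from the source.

Step 1 — Angular frequency: ω = 2π·f = 2π·337 = 2117 rad/s.
Step 2 — Component impedances:
  R: Z = R = 470 Ω
  L: Z = jωL = j·2117·0.00107 = 0 + j2.266 Ω
  C: Z = 1/(jωC) = -j/(ω·C) = 0 - j5718 Ω
Step 3 — Series combination: Z_total = R + L + C = 470 - j5715 Ω = 5735∠-85.3° Ω.
Step 4 — Source phasor: V = 10.7∠82.8° V = 1.341 + j10.62 V.
Step 5 — Ohm's law: I = V / Z_total = (1.341 + j10.62) / (470 - j5715) = -0.001826 + j0.0003848 A.
Step 6 — Convert to polar: |I| = 0.001866 A, ∠I = 168.1°.

I = 0.001866∠168.1° A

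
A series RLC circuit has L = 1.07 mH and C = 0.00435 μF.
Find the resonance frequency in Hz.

Step 1 — Resonance condition Im(Z)=0 gives ω₀ = 1/√(LC).
Step 2 — ω₀ = 1/√(0.00107·4.35e-09) = 4.635e+05 rad/s.
Step 3 — f₀ = ω₀/(2π) = 7.377e+04 Hz.

f₀ = 7.377e+04 Hz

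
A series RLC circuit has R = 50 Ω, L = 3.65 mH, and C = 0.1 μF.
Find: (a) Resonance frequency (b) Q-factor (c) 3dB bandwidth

Step 1 — Resonance: ω₀ = 1/√(LC) = 1/√(0.00365·1e-07) = 5.234e+04 rad/s.
Step 2 — f₀ = ω₀/(2π) = 8331 Hz.
Step 3 — Series Q: Q = ω₀L/R = 5.234e+04·0.00365/50 = 3.821.
Step 4 — Bandwidth: Δω = ω₀/Q = 1.37e+04 rad/s; BW = Δω/(2π) = 2180 Hz.

(a) f₀ = 8331 Hz  (b) Q = 3.821  (c) BW = 2180 Hz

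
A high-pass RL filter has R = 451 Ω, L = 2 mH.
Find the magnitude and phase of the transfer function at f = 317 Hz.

Step 1 — Angular frequency: ω = 2π·317 = 1992 rad/s.
Step 2 — Transfer function: H(jω) = jωL/(R + jωL).
Step 3 — Numerator jωL = j·3.984; denominator R + jωL = 451 + j3.984.
Step 4 — H = 7.801e-05 + j0.008832.
Step 5 — Magnitude: |H| = 0.008832 (-41.1 dB); phase: φ = 89.5°.

|H| = 0.008832 (-41.1 dB), φ = 89.5°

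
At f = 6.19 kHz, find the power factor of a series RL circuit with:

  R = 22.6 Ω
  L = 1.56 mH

Step 1 — Angular frequency: ω = 2π·f = 2π·6190 = 3.889e+04 rad/s.
Step 2 — Component impedances:
  R: Z = R = 22.6 Ω
  L: Z = jωL = j·3.889e+04·0.00156 = 0 + j60.67 Ω
Step 3 — Series combination: Z_total = R + L = 22.6 + j60.67 Ω = 64.75∠69.6° Ω.
Step 4 — Power factor: PF = cos(φ) = Re(Z)/|Z| = 22.6/64.745 = 0.3491.
Step 5 — Type: Im(Z) = 60.67 ⇒ lagging (phase φ = 69.6°).

PF = 0.3491 (lagging, φ = 69.6°)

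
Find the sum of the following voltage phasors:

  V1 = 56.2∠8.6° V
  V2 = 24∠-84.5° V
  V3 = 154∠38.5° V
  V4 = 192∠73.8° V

Step 1 — Convert each phasor to rectangular form:
  V1 = 56.2·(cos(8.6°) + j·sin(8.6°)) = 55.57 + j8.404 V
  V2 = 24·(cos(-84.5°) + j·sin(-84.5°)) = 2.3 - j23.89 V
  V3 = 154·(cos(38.5°) + j·sin(38.5°)) = 120.5 + j95.87 V
  V4 = 192·(cos(73.8°) + j·sin(73.8°)) = 53.57 + j184.4 V
Step 2 — Sum components: V_total = 232 + j264.8 V.
Step 3 — Convert to polar: |V_total| = 352 V, ∠V_total = 48.8°.

V_total = 352∠48.8° V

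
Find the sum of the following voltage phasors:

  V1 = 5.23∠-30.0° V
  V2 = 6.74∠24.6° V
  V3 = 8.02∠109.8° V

Step 1 — Convert each phasor to rectangular form:
  V1 = 5.23·(cos(-30.0°) + j·sin(-30.0°)) = 4.529 - j2.615 V
  V2 = 6.74·(cos(24.6°) + j·sin(24.6°)) = 6.128 + j2.806 V
  V3 = 8.02·(cos(109.8°) + j·sin(109.8°)) = -2.717 + j7.546 V
Step 2 — Sum components: V_total = 7.941 + j7.737 V.
Step 3 — Convert to polar: |V_total| = 11.09 V, ∠V_total = 44.3°.

V_total = 11.09∠44.3° V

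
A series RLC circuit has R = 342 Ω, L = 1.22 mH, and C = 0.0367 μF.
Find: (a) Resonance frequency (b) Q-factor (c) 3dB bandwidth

Step 1 — Resonance: ω₀ = 1/√(LC) = 1/√(0.00122·3.67e-08) = 1.494e+05 rad/s.
Step 2 — f₀ = ω₀/(2π) = 2.379e+04 Hz.
Step 3 — Series Q: Q = ω₀L/R = 1.494e+05·0.00122/342 = 0.5331.
Step 4 — Bandwidth: Δω = ω₀/Q = 2.803e+05 rad/s; BW = Δω/(2π) = 4.462e+04 Hz.

(a) f₀ = 2.379e+04 Hz  (b) Q = 0.5331  (c) BW = 4.462e+04 Hz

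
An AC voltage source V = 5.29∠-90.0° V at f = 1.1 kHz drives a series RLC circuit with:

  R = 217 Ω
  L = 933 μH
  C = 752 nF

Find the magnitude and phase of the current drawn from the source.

Step 1 — Angular frequency: ω = 2π·f = 2π·1100 = 6912 rad/s.
Step 2 — Component impedances:
  R: Z = R = 217 Ω
  L: Z = jωL = j·6912·0.000933 = 0 + j6.448 Ω
  C: Z = 1/(jωC) = -j/(ω·C) = 0 - j192.4 Ω
Step 3 — Series combination: Z_total = R + L + C = 217 - j186 Ω = 285.8∠-40.6° Ω.
Step 4 — Source phasor: V = 5.29∠-90.0° V = 0 - j5.29 V.
Step 5 — Ohm's law: I = V / Z_total = (0 - j5.29) / (217 - j186) = 0.01205 - j0.01406 A.
Step 6 — Convert to polar: |I| = 0.01851 A, ∠I = -49.4°.

I = 0.01851∠-49.4° A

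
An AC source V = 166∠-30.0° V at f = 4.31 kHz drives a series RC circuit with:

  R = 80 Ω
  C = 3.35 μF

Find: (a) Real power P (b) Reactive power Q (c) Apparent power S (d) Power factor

Step 1 — Angular frequency: ω = 2π·f = 2π·4310 = 2.708e+04 rad/s.
Step 2 — Component impedances:
  R: Z = R = 80 Ω
  C: Z = 1/(jωC) = -j/(ω·C) = 0 - j11.02 Ω
Step 3 — Series combination: Z_total = R + C = 80 - j11.02 Ω = 80.76∠-7.8° Ω.
Step 4 — Source phasor: V = 166∠-30.0° V = 143.8 - j83 V.
Step 5 — Current: I = V / Z = 1.904 - j0.7752 A = 2.056∠-22.2° A.
Step 6 — Complex power: S = V·I* = 338 - j46.58 VA.
Step 7 — Real power: P = Re(S) = 338 W.
Step 8 — Reactive power: Q = Im(S) = -46.58 VAR.
Step 9 — Apparent power: |S| = 341.2 VA.
Step 10 — Power factor: PF = P/|S| = 0.9906 (leading).

(a) P = 338 W  (b) Q = -46.58 VAR  (c) S = 341.2 VA  (d) PF = 0.9906 (leading)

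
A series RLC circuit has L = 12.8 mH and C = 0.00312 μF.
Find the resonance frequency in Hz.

Step 1 — Resonance condition Im(Z)=0 gives ω₀ = 1/√(LC).
Step 2 — ω₀ = 1/√(0.0128·3.12e-09) = 1.582e+05 rad/s.
Step 3 — f₀ = ω₀/(2π) = 2.518e+04 Hz.

f₀ = 2.518e+04 Hz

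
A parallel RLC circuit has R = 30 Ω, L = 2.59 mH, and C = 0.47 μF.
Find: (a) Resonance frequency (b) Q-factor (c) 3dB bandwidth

Step 1 — Resonance: ω₀ = 1/√(LC) = 1/√(0.00259·4.7e-07) = 2.866e+04 rad/s.
Step 2 — f₀ = ω₀/(2π) = 4562 Hz.
Step 3 — Parallel Q: Q = R/(ω₀L) = 30/(2.866e+04·0.00259) = 0.4041.
Step 4 — Bandwidth: Δω = ω₀/Q = 7.092e+04 rad/s; BW = Δω/(2π) = 1.129e+04 Hz.

(a) f₀ = 4562 Hz  (b) Q = 0.4041  (c) BW = 1.129e+04 Hz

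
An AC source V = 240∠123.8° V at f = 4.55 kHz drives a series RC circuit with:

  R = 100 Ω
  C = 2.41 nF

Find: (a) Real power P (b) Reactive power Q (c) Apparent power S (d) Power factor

Step 1 — Angular frequency: ω = 2π·f = 2π·4550 = 2.859e+04 rad/s.
Step 2 — Component impedances:
  R: Z = R = 100 Ω
  C: Z = 1/(jωC) = -j/(ω·C) = 0 - j1.451e+04 Ω
Step 3 — Series combination: Z_total = R + C = 100 - j1.451e+04 Ω = 1.451e+04∠-89.6° Ω.
Step 4 — Source phasor: V = 240∠123.8° V = -133.5 + j199.4 V.
Step 5 — Current: I = V / Z = -0.0138 - j0.009104 A = 0.01654∠-146.6° A.
Step 6 — Complex power: S = V·I* = 0.02734 - j3.968 VA.
Step 7 — Real power: P = Re(S) = 0.02734 W.
Step 8 — Reactive power: Q = Im(S) = -3.968 VAR.
Step 9 — Apparent power: |S| = 3.968 VA.
Step 10 — Power factor: PF = P/|S| = 0.00689 (leading).

(a) P = 0.02734 W  (b) Q = -3.968 VAR  (c) S = 3.968 VA  (d) PF = 0.00689 (leading)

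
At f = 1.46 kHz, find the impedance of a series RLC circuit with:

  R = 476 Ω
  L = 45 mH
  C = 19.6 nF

Step 1 — Angular frequency: ω = 2π·f = 2π·1460 = 9173 rad/s.
Step 2 — Component impedances:
  R: Z = R = 476 Ω
  L: Z = jωL = j·9173·0.045 = 0 + j412.8 Ω
  C: Z = 1/(jωC) = -j/(ω·C) = 0 - j5562 Ω
Step 3 — Series combination: Z_total = R + L + C = 476 - j5149 Ω = 5171∠-84.7° Ω.

Z = 476 - j5149 Ω = 5171∠-84.7° Ω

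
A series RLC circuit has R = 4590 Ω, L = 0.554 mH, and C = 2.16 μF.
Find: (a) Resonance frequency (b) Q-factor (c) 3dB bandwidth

Step 1 — Resonance: ω₀ = 1/√(LC) = 1/√(0.000554·2.16e-06) = 2.891e+04 rad/s.
Step 2 — f₀ = ω₀/(2π) = 4601 Hz.
Step 3 — Series Q: Q = ω₀L/R = 2.891e+04·0.000554/4590 = 0.003489.
Step 4 — Bandwidth: Δω = ω₀/Q = 8.285e+06 rad/s; BW = Δω/(2π) = 1.319e+06 Hz.

(a) f₀ = 4601 Hz  (b) Q = 0.003489  (c) BW = 1.319e+06 Hz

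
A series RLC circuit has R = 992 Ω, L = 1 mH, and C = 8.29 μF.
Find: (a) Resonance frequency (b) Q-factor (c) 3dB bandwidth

Step 1 — Resonance condition Im(Z)=0 gives ω₀ = 1/√(LC).
Step 2 — ω₀ = 1/√(0.001·8.29e-06) = 1.098e+04 rad/s.
Step 3 — f₀ = ω₀/(2π) = 1748 Hz.
Step 4 — Series Q: Q = ω₀L/R = 1.098e+04·0.001/992 = 0.01107.
Step 5 — 3dB bandwidth: Δω = ω₀/Q = 9.92e+05 rad/s; BW = Δω/(2π) = 1.579e+05 Hz.

(a) f₀ = 1748 Hz  (b) Q = 0.01107  (c) BW = 1.579e+05 Hz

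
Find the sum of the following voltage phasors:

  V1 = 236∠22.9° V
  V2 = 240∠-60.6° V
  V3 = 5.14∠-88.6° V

Step 1 — Convert each phasor to rectangular form:
  V1 = 236·(cos(22.9°) + j·sin(22.9°)) = 217.4 + j91.83 V
  V2 = 240·(cos(-60.6°) + j·sin(-60.6°)) = 117.8 - j209.1 V
  V3 = 5.14·(cos(-88.6°) + j·sin(-88.6°)) = 0.1256 - j5.138 V
Step 2 — Sum components: V_total = 335.3 - j122.4 V.
Step 3 — Convert to polar: |V_total| = 357 V, ∠V_total = -20.1°.

V_total = 357∠-20.1° V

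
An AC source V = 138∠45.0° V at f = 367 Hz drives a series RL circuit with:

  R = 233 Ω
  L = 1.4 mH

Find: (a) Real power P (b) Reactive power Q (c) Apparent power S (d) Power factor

Step 1 — Angular frequency: ω = 2π·f = 2π·367 = 2306 rad/s.
Step 2 — Component impedances:
  R: Z = R = 233 Ω
  L: Z = jωL = j·2306·0.0014 = 0 + j3.228 Ω
Step 3 — Series combination: Z_total = R + L = 233 + j3.228 Ω = 233∠0.8° Ω.
Step 4 — Source phasor: V = 138∠45.0° V = 97.58 + j97.58 V.
Step 5 — Current: I = V / Z = 0.4245 + j0.4129 A = 0.5922∠44.2° A.
Step 6 — Complex power: S = V·I* = 81.72 + j1.132 VA.
Step 7 — Real power: P = Re(S) = 81.72 W.
Step 8 — Reactive power: Q = Im(S) = 1.132 VAR.
Step 9 — Apparent power: |S| = 81.73 VA.
Step 10 — Power factor: PF = P/|S| = 0.9999 (lagging).

(a) P = 81.72 W  (b) Q = 1.132 VAR  (c) S = 81.73 VA  (d) PF = 0.9999 (lagging)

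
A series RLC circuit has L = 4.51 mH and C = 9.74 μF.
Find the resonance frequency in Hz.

Step 1 — Resonance condition Im(Z)=0 gives ω₀ = 1/√(LC).
Step 2 — ω₀ = 1/√(0.00451·9.74e-06) = 4771 rad/s.
Step 3 — f₀ = ω₀/(2π) = 759.4 Hz.

f₀ = 759.4 Hz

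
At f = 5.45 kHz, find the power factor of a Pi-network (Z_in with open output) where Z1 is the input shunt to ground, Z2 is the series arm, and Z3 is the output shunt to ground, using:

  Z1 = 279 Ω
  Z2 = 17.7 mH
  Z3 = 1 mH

Step 1 — Angular frequency: ω = 2π·f = 2π·5450 = 3.424e+04 rad/s.
Step 2 — Component impedances:
  Z1: Z = R = 279 Ω
  Z2: Z = jωL = j·3.424e+04·0.0177 = 0 + j606.1 Ω
  Z3: Z = jωL = j·3.424e+04·0.001 = 0 + j34.24 Ω
Step 3 — With open output, the series arm Z2 and the output shunt Z3 appear in series to ground: Z2 + Z3 = 0 + j640.4 Ω.
Step 4 — Parallel with input shunt Z1: Z_in = Z1 || (Z2 + Z3) = 234.5 + j102.2 Ω = 255.8∠23.5° Ω.
Step 5 — Power factor: PF = cos(φ) = Re(Z)/|Z| = 234.49/255.78 = 0.9168.
Step 6 — Type: Im(Z) = 102.2 ⇒ lagging (phase φ = 23.5°).

PF = 0.9168 (lagging, φ = 23.5°)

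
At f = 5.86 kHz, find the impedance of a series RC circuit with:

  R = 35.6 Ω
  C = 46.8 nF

Step 1 — Angular frequency: ω = 2π·f = 2π·5860 = 3.682e+04 rad/s.
Step 2 — Component impedances:
  R: Z = R = 35.6 Ω
  C: Z = 1/(jωC) = -j/(ω·C) = 0 - j580.3 Ω
Step 3 — Series combination: Z_total = R + C = 35.6 - j580.3 Ω = 581.4∠-86.5° Ω.

Z = 35.6 - j580.3 Ω = 581.4∠-86.5° Ω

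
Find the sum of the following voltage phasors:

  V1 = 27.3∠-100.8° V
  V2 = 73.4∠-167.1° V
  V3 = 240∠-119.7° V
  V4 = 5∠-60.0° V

Step 1 — Convert each phasor to rectangular form:
  V1 = 27.3·(cos(-100.8°) + j·sin(-100.8°)) = -5.116 - j26.82 V
  V2 = 73.4·(cos(-167.1°) + j·sin(-167.1°)) = -71.55 - j16.39 V
  V3 = 240·(cos(-119.7°) + j·sin(-119.7°)) = -118.9 - j208.5 V
  V4 = 5·(cos(-60.0°) + j·sin(-60.0°)) = 2.5 - j4.33 V
Step 2 — Sum components: V_total = -193.1 - j256 V.
Step 3 — Convert to polar: |V_total| = 320.6 V, ∠V_total = -127.0°.

V_total = 320.6∠-127.0° V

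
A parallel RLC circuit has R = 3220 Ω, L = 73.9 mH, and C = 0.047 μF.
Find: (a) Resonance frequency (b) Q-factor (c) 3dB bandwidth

Step 1 — Resonance: ω₀ = 1/√(LC) = 1/√(0.0739·4.7e-08) = 1.697e+04 rad/s.
Step 2 — f₀ = ω₀/(2π) = 2701 Hz.
Step 3 — Parallel Q: Q = R/(ω₀L) = 3220/(1.697e+04·0.0739) = 2.568.
Step 4 — Bandwidth: Δω = ω₀/Q = 6608 rad/s; BW = Δω/(2π) = 1052 Hz.

(a) f₀ = 2701 Hz  (b) Q = 2.568  (c) BW = 1052 Hz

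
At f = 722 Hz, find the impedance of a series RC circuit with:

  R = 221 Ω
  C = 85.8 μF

Step 1 — Angular frequency: ω = 2π·f = 2π·722 = 4536 rad/s.
Step 2 — Component impedances:
  R: Z = R = 221 Ω
  C: Z = 1/(jωC) = -j/(ω·C) = 0 - j2.569 Ω
Step 3 — Series combination: Z_total = R + C = 221 - j2.569 Ω = 221∠-0.7° Ω.

Z = 221 - j2.569 Ω = 221∠-0.7° Ω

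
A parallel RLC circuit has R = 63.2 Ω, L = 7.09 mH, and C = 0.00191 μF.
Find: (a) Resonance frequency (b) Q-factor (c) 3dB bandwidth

Step 1 — Resonance: ω₀ = 1/√(LC) = 1/√(0.00709·1.91e-09) = 2.717e+05 rad/s.
Step 2 — f₀ = ω₀/(2π) = 4.325e+04 Hz.
Step 3 — Parallel Q: Q = R/(ω₀L) = 63.2/(2.717e+05·0.00709) = 0.0328.
Step 4 — Bandwidth: Δω = ω₀/Q = 8.284e+06 rad/s; BW = Δω/(2π) = 1.318e+06 Hz.

(a) f₀ = 4.325e+04 Hz  (b) Q = 0.0328  (c) BW = 1.318e+06 Hz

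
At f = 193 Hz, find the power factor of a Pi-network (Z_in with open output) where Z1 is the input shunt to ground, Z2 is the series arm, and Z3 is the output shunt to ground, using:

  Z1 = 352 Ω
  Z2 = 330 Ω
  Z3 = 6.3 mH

Step 1 — Angular frequency: ω = 2π·f = 2π·193 = 1213 rad/s.
Step 2 — Component impedances:
  Z1: Z = R = 352 Ω
  Z2: Z = R = 330 Ω
  Z3: Z = jωL = j·1213·0.0063 = 0 + j7.64 Ω
Step 3 — With open output, the series arm Z2 and the output shunt Z3 appear in series to ground: Z2 + Z3 = 330 + j7.64 Ω.
Step 4 — Parallel with input shunt Z1: Z_in = Z1 || (Z2 + Z3) = 170.3 + j2.035 Ω = 170.4∠0.7° Ω.
Step 5 — Power factor: PF = cos(φ) = Re(Z)/|Z| = 170.35/170.36 = 0.9999.
Step 6 — Type: Im(Z) = 2.035 ⇒ lagging (phase φ = 0.7°).

PF = 0.9999 (lagging, φ = 0.7°)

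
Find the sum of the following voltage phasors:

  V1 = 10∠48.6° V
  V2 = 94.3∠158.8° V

Step 1 — Convert each phasor to rectangular form:
  V1 = 10·(cos(48.6°) + j·sin(48.6°)) = 6.613 + j7.501 V
  V2 = 94.3·(cos(158.8°) + j·sin(158.8°)) = -87.92 + j34.1 V
Step 2 — Sum components: V_total = -81.31 + j41.6 V.
Step 3 — Convert to polar: |V_total| = 91.33 V, ∠V_total = 152.9°.

V_total = 91.33∠152.9° V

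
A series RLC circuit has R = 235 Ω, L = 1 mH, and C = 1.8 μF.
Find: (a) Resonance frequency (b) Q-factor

Step 1 — Resonance condition Im(Z)=0 gives ω₀ = 1/√(LC).
Step 2 — ω₀ = 1/√(0.001·1.8e-06) = 2.357e+04 rad/s.
Step 3 — f₀ = ω₀/(2π) = 3751 Hz.
Step 4 — Series Q: Q = ω₀L/R = 2.357e+04·0.001/235 = 0.1003.

(a) f₀ = 3751 Hz  (b) Q = 0.1003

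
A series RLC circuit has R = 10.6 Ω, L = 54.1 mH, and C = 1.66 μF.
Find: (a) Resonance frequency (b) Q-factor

Step 1 — Resonance condition Im(Z)=0 gives ω₀ = 1/√(LC).
Step 2 — ω₀ = 1/√(0.0541·1.66e-06) = 3337 rad/s.
Step 3 — f₀ = ω₀/(2π) = 531.1 Hz.
Step 4 — Series Q: Q = ω₀L/R = 3337·0.0541/10.6 = 17.03.

(a) f₀ = 531.1 Hz  (b) Q = 17.03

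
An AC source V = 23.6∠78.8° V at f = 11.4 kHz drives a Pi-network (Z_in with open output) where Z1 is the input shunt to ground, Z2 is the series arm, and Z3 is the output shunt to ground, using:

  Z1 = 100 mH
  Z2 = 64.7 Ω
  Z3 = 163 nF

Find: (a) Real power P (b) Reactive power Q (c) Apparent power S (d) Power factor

Step 1 — Angular frequency: ω = 2π·f = 2π·1.14e+04 = 7.163e+04 rad/s.
Step 2 — Component impedances:
  Z1: Z = jωL = j·7.163e+04·0.1 = 0 + j7163 Ω
  Z2: Z = R = 64.7 Ω
  Z3: Z = 1/(jωC) = -j/(ω·C) = 0 - j85.65 Ω
Step 3 — With open output, the series arm Z2 and the output shunt Z3 appear in series to ground: Z2 + Z3 = 64.7 - j85.65 Ω.
Step 4 — Parallel with input shunt Z1: Z_in = Z1 || (Z2 + Z3) = 66.27 - j86.08 Ω = 108.6∠-52.4° Ω.
Step 5 — Source phasor: V = 23.6∠78.8° V = 4.584 + j23.15 V.
Step 6 — Current: I = V / Z = -0.1431 + j0.1634 A = 0.2172∠131.2° A.
Step 7 — Complex power: S = V·I* = 3.128 - j4.062 VA.
Step 8 — Real power: P = Re(S) = 3.128 W.
Step 9 — Reactive power: Q = Im(S) = -4.062 VAR.
Step 10 — Apparent power: |S| = 5.127 VA.
Step 11 — Power factor: PF = P/|S| = 0.61 (leading).

(a) P = 3.128 W  (b) Q = -4.062 VAR  (c) S = 5.127 VA  (d) PF = 0.61 (leading)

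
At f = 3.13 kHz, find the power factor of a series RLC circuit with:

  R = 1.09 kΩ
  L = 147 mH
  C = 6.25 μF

Step 1 — Angular frequency: ω = 2π·f = 2π·3130 = 1.967e+04 rad/s.
Step 2 — Component impedances:
  R: Z = R = 1090 Ω
  L: Z = jωL = j·1.967e+04·0.147 = 0 + j2891 Ω
  C: Z = 1/(jωC) = -j/(ω·C) = 0 - j8.136 Ω
Step 3 — Series combination: Z_total = R + L + C = 1090 + j2883 Ω = 3082∠69.3° Ω.
Step 4 — Power factor: PF = cos(φ) = Re(Z)/|Z| = 1090/3082 = 0.3537.
Step 5 — Type: Im(Z) = 2883 ⇒ lagging (phase φ = 69.3°).

PF = 0.3537 (lagging, φ = 69.3°)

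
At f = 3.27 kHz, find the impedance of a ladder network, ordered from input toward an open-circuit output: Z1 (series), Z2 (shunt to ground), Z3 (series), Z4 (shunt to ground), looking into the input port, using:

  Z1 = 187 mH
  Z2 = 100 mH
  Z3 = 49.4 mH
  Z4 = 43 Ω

Step 1 — Angular frequency: ω = 2π·f = 2π·3270 = 2.055e+04 rad/s.
Step 2 — Component impedances:
  Z1: Z = jωL = j·2.055e+04·0.187 = 0 + j3842 Ω
  Z2: Z = jωL = j·2.055e+04·0.1 = 0 + j2055 Ω
  Z3: Z = jωL = j·2.055e+04·0.0494 = 0 + j1015 Ω
  Z4: Z = R = 43 Ω
Step 3 — Ladder network (open output): work backward from the far end, alternating series and parallel combinations. Z_in = 19.26 + j4522 Ω = 4522∠89.8° Ω.

Z = 19.26 + j4522 Ω = 4522∠89.8° Ω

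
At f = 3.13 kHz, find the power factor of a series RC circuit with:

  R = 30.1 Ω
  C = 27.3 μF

Step 1 — Angular frequency: ω = 2π·f = 2π·3130 = 1.967e+04 rad/s.
Step 2 — Component impedances:
  R: Z = R = 30.1 Ω
  C: Z = 1/(jωC) = -j/(ω·C) = 0 - j1.863 Ω
Step 3 — Series combination: Z_total = R + C = 30.1 - j1.863 Ω = 30.16∠-3.5° Ω.
Step 4 — Power factor: PF = cos(φ) = Re(Z)/|Z| = 30.1/30.158 = 0.9981.
Step 5 — Type: Im(Z) = -1.863 ⇒ leading (phase φ = -3.5°).

PF = 0.9981 (leading, φ = -3.5°)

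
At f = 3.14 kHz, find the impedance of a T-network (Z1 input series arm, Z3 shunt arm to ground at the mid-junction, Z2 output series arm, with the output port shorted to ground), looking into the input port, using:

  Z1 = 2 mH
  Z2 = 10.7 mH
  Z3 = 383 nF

Step 1 — Angular frequency: ω = 2π·f = 2π·3140 = 1.973e+04 rad/s.
Step 2 — Component impedances:
  Z1: Z = jωL = j·1.973e+04·0.002 = 0 + j39.46 Ω
  Z2: Z = jωL = j·1.973e+04·0.0107 = 0 + j211.1 Ω
  Z3: Z = 1/(jωC) = -j/(ω·C) = 0 - j132.3 Ω
Step 3 — With the output port shorted to ground, the output series arm Z2 runs from the junction to ground; the shunt arm Z3 also runs from the junction to ground. They appear in parallel: Z3 || Z2 = 0 - j354.7 Ω.
Step 4 — Series with input arm Z1: Z_in = Z1 + (Z3 || Z2) = 0 - j315.2 Ω = 315.2∠-90.0° Ω.

Z = 0 - j315.2 Ω = 315.2∠-90.0° Ω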